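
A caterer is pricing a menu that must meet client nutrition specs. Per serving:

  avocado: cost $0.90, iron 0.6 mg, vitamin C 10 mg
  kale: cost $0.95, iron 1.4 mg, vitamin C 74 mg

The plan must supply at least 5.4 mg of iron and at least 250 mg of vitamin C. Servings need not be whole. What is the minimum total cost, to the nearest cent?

An LP optimum is at a vertex; with two nutrient constraints at most two foods are used. Check each candidate.
avocado only: max(5.4/0.6, 250/10) = 25 servings → $22.50.
kale only: max(5.4/1.4, 250/74) = 3.857 servings → $3.66.
avocado + kale with both tight: 1.632 servings and 3.158 servings → $4.47.
So the least-cost plan costs $3.66.

$3.66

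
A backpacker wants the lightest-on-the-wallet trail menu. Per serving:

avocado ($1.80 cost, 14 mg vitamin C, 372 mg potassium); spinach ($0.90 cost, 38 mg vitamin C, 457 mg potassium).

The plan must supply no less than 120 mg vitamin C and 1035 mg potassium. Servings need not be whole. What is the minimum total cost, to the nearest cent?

$2.84

At the optimum either one food covers both requirements or two foods hit both targets exactly; no other combination can be cheaper.
avocado only: max(120/14, 1035/372) = 8.571 servings → $15.43.
spinach only: max(120/38, 1035/457) = 3.158 servings → $2.84.
avocado + spinach with both targets exact would need a negative amount; discard.
The minimum over all feasible corners is $2.84.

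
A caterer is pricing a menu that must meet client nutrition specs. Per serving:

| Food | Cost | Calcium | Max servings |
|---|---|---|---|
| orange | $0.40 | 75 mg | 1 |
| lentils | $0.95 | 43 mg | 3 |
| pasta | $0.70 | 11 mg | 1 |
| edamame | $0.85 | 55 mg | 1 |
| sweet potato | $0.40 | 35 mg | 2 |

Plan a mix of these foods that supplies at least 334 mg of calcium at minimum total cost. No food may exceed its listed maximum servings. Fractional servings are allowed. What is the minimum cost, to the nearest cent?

$5.22

Cost per mg of calcium: orange $0.0053, sweet potato $0.0114, edamame $0.0155, lentils $0.0221, pasta $0.0636.
Take 1 serving of orange: +75.0 mg calcium for $0.40 (total $0.40, still need 259.0 mg).
Take 2 servings of sweet potato: +70.0 mg calcium for $0.80 (total $1.20, still need 189.0 mg).
Take 1 serving of edamame: +55.0 mg calcium for $0.85 (total $2.05, still need 134.0 mg).
Take 3 servings of lentils: +129.0 mg calcium for $2.85 (total $4.90, still need 5.0 mg).
Take 0.4545 servings of pasta: +5.0 mg calcium for $0.32 (total $5.22, still need 0.0 mg).
Filling from the cheapest source first is optimal under one linear minimum: $5.22.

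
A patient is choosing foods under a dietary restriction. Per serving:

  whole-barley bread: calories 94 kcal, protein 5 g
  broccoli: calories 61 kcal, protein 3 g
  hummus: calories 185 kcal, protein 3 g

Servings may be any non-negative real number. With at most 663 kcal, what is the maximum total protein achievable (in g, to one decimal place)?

Protein per kcal: whole-barley bread 0.05319, broccoli 0.04918, hummus 0.01622.
With no serving limits, spend the whole calories allowance on whole-barley bread: 663 kcal / 94 kcal × 5 g = 35.3 g.

35.3 g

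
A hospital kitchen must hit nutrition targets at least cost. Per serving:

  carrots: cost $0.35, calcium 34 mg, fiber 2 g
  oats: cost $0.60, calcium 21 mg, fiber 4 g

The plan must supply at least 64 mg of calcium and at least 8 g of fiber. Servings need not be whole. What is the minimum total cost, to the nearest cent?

$1.25

With two linear requirements the optimum uses one or two foods; enumerate the corners.
carrots only: max(64/34, 8/2) = 4 servings → $1.40.
oats only: max(64/21, 8/4) = 3.048 servings → $1.83.
carrots + oats with both tight: 0.9362 servings and 1.532 servings → $1.25.
Cheapest feasible corner: $1.25.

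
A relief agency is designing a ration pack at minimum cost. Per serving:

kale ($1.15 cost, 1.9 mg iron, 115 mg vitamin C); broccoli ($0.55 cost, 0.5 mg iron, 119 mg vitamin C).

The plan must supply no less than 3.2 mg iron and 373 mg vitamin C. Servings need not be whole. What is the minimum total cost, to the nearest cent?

Compare the cost at each extreme point of the feasible region.
kale only: max(3.2/1.9, 373/115) = 3.243 servings → $3.73.
broccoli only: max(3.2/0.5, 373/119) = 6.4 servings → $3.52.
kale + broccoli with both tight: 1.152 servings and 2.021 servings → $2.44.
Cheapest feasible corner: $2.44.

$2.44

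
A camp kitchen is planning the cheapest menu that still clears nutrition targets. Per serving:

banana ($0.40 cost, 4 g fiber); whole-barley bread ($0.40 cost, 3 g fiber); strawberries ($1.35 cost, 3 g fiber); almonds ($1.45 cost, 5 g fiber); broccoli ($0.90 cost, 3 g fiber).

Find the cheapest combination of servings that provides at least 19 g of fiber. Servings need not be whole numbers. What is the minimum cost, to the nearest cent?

$1.90

Cost per g of fiber: banana $0.1000, whole-barley bread $0.1333, almonds $0.2900, broccoli $0.3000, strawberries $0.4500.
With no serving limits, use only banana: 19 g / 4 g = 4.75 servings × $0.40 = $1.90.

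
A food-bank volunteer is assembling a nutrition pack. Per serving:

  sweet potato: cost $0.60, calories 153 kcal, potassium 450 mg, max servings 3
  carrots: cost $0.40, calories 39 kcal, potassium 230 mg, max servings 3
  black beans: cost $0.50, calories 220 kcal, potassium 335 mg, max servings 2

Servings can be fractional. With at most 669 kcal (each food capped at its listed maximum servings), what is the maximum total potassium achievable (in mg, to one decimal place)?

2181.6 mg

Potassium per kcal: carrots 5.897, sweet potato 2.941, black beans 1.523.
Take 3 servings of carrots: uses 117 kcal, +690.0 mg potassium (running total 690.0 mg).
Take 3 servings of sweet potato: uses 459 kcal, +1350.0 mg potassium (running total 2040.0 mg).
Take 0.4227 servings of black beans: uses 93 kcal, +141.6 mg potassium (running total 2181.6 mg).
Greedy by best ratio exhausts the calories allowance optimally: 2181.6 mg.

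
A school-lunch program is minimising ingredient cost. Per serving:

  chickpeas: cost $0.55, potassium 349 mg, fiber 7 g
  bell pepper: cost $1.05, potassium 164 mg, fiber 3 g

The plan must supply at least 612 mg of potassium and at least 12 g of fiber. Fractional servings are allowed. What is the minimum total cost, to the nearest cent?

$0.96

This is a tiny linear program; its minimum lies at a vertex of the feasible set. List the vertices and price them.
chickpeas only: max(612/349, 12/7) = 1.754 servings → $0.96.
bell pepper only: max(612/164, 12/3) = 4 servings → $4.20.
chickpeas + bell pepper with both tight: 1.307 servings and 0.9505 servings → $1.72.
Cheapest feasible corner: $0.96.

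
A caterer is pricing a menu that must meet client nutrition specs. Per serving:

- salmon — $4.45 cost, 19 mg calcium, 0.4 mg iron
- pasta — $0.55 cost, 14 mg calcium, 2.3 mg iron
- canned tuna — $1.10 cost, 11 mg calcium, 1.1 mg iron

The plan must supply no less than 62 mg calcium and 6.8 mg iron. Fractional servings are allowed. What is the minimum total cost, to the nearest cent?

For a min-cost LP with two ≥-constraints, a basic feasible solution has at most two positive variables.
salmon only: max(62/19, 6.8/0.4) = 17 servings → $75.65.
pasta only: max(62/14, 6.8/2.3) = 4.429 servings → $2.44.
canned tuna only: max(62/11, 6.8/1.1) = 6.182 servings → $6.80.
salmon + pasta with both tight: 1.244 servings and 2.74 servings → $7.04.
salmon + canned tuna: the both-tight solution has a negative serving — not a feasible corner.
pasta + canned tuna with both tight: 0.6667 servings and 4.788 servings → $5.63.
So the least-cost plan costs $2.44.

$2.44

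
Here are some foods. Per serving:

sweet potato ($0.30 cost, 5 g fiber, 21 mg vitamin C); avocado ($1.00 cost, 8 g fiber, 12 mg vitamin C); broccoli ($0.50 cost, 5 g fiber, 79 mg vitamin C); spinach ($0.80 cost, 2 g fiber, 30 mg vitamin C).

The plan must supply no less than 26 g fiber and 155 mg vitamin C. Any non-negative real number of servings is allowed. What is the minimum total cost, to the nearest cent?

Two binding constraints pin down two serving amounts, so the optimal mix uses at most two foods. The candidates are each food alone (scaled to the tighter of fiber/vitamin C) and each pair with both constraints tight.
sweet potato only: max(26/5, 155/21) = 7.381 servings → $2.21.
avocado only: max(26/8, 155/12) = 12.92 servings → $12.92.
broccoli only: max(26/5, 155/79) = 5.2 servings → $2.60.
spinach only: max(26/2, 155/30) = 13 servings → $10.40.
sweet potato + avocado: intersection lies outside the first quadrant.
sweet potato + broccoli with both tight: 4.41 servings and 0.7897 servings → $1.72.
sweet potato + spinach with both tight: 4.352 servings and 2.12 servings → $3.00.
avocado + broccoli with both tight: 2.236 servings and 1.622 servings → $3.05.
avocado + spinach with both tight: 2.176 servings and 4.296 servings → $5.61.
broccoli + spinach: intersection lies outside the first quadrant.
So the least-cost plan costs $1.72.

$1.72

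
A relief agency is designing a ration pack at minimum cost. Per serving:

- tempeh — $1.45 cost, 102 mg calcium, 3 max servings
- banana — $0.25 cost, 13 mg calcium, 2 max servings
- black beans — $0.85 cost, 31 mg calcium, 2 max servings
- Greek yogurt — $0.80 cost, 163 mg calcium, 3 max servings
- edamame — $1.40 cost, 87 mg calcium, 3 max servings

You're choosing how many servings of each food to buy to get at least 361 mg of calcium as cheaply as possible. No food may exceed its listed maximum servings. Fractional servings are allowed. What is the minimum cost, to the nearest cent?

$1.77

Cost per mg of calcium: Greek yogurt $0.0049, tempeh $0.0142, edamame $0.0161, banana $0.0192, black beans $0.0274.
Take 2.215 servings of Greek yogurt: +361.0 mg calcium for $1.77 (total $1.77, still need 0.0 mg).
Greedy by cheapest-per-mg is optimal for a single linear constraint, so the minimum cost is $1.77.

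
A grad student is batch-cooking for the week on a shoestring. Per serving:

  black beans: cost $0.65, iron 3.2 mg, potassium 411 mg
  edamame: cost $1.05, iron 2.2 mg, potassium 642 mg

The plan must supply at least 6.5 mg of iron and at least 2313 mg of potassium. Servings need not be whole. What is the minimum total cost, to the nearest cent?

$3.66

The cheapest plan sits at a corner of the feasible region — with two constraints it uses at most two foods.
black beans only: max(6.5/3.2, 2313/411) = 5.628 servings → $3.66.
edamame only: max(6.5/2.2, 2313/642) = 3.603 servings → $3.78.
black beans + edamame: intersection lies outside the first quadrant.
So the least-cost plan costs $3.66.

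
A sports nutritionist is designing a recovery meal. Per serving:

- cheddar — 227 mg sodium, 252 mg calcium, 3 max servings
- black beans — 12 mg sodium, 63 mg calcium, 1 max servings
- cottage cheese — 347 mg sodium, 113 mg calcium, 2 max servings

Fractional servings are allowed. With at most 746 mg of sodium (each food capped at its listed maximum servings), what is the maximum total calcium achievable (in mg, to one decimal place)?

836.3 mg

Calcium per mg sodium: black beans 5.25, cheddar 1.11, cottage cheese 0.3256.
Take 1 serving of black beans: uses 12 mg sodium, +63.0 mg calcium (running total 63.0 mg).
Take 3 servings of cheddar: uses 681 mg sodium, +756.0 mg calcium (running total 819.0 mg).
Take 0.1527 servings of cottage cheese: uses 53 mg sodium, +17.3 mg calcium (running total 836.3 mg).
Greedy by best ratio exhausts the sodium allowance optimally: 836.3 mg.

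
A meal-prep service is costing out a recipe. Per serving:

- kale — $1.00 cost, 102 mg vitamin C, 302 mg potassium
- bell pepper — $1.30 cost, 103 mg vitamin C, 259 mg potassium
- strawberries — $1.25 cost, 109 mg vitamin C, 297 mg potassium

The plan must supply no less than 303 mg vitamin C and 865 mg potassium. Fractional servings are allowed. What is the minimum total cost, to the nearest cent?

$2.97

kale only: max(303/102, 865/302) = 2.971 servings → $2.97.
bell pepper only: max(303/103, 865/259) = 3.34 servings → $4.34.
strawberries only: max(303/109, 865/297) = 2.912 servings → $3.64.
kale + bell pepper with both tight: 2.265 servings and 0.6988 servings → $3.17.
kale + strawberries with both tight: 1.636 servings and 1.248 servings → $3.20.
bell pepper + strawberries: intersection lies outside the first quadrant.
So the least-cost plan costs $2.97.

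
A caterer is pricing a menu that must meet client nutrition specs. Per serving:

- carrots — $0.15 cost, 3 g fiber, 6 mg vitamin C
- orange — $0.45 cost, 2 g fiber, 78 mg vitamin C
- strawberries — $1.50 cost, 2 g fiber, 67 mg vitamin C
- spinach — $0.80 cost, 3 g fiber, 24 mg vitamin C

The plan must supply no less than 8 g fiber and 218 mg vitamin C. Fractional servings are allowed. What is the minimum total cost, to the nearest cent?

$1.36

Minimising a linear cost over {fiber ≥ 8, vitamin C ≥ 218, servings ≥ 0} — the optimum is at a vertex, using one or two foods.
carrots only: max(8/3, 218/6) = 36.33 servings → $5.45.
orange only: max(8/2, 218/78) = 4 servings → $1.80.
strawberries only: max(8/2, 218/67) = 4 servings → $6.00.
spinach only: max(8/3, 218/24) = 9.083 servings → $7.27.
carrots + orange with both tight: 0.8468 servings and 2.73 servings → $1.36.
carrots + strawberries with both tight: 0.5291 servings and 3.206 servings → $4.89.
carrots + spinach: the both-tight solution has a negative serving — not a feasible corner.
orange + strawberries: the both-tight solution has a negative serving — not a feasible corner.
orange + spinach with both tight: 2.484 servings and 1.011 servings → $1.93.
strawberries + spinach with both tight: 3.02 servings and 0.6536 servings → $5.05.
Cheapest feasible corner: $1.36.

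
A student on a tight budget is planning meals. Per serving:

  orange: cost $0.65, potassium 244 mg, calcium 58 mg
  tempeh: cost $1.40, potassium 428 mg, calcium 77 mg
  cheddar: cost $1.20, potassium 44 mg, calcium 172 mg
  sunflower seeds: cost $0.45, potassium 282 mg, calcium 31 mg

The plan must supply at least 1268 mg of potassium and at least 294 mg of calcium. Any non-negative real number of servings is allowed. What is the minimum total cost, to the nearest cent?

Two binding constraints pin down two serving amounts, so the optimal mix uses at most two foods. The candidates are each food alone (scaled to the tighter of potassium/calcium) and each pair with both constraints tight.
orange only: max(1268/244, 294/58) = 5.197 servings → $3.38.
tempeh only: max(1268/428, 294/77) = 3.818 servings → $5.35.
cheddar only: max(1268/44, 294/172) = 28.82 servings → $34.58.
sunflower seeds only: max(1268/282, 294/31) = 9.484 servings → $4.27.
orange + tempeh with both tight: 4.671 servings and 0.2995 servings → $3.46.
orange + cheddar: intersection lies outside the first quadrant.
orange + sunflower seeds with both tight: 4.959 servings and 0.2056 servings → $3.32.
tempeh + cheddar with both tight: 2.921 servings and 0.4015 servings → $4.57.
tempeh + sunflower seeds: the both-tight solution has a negative serving — not a feasible corner.
cheddar + sunflower seeds with both tight: 0.9249 servings and 4.352 servings → $3.07.
Cheapest feasible corner: $3.07.

$3.07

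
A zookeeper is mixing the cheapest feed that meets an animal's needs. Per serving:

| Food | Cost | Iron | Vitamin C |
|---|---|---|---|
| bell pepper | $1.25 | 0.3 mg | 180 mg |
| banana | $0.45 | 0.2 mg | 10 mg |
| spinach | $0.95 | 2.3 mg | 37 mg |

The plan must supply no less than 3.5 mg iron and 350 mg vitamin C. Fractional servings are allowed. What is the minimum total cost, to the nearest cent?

For a min-cost LP with two ≥-constraints, a basic feasible solution has at most two positive variables.
bell pepper only: max(3.5/0.3, 350/180) = 11.67 servings → $14.58.
banana only: max(3.5/0.2, 350/10) = 35 servings → $15.75.
spinach only: max(3.5/2.3, 350/37) = 9.459 servings → $8.99.
bell pepper + banana with both tight: 1.061 servings and 15.91 servings → $8.48.
bell pepper + spinach with both tight: 1.677 servings and 1.303 servings → $3.33.
banana + spinach: the both-tight solution has a negative serving — not a feasible corner.
Cheapest feasible corner: $3.33.

$3.33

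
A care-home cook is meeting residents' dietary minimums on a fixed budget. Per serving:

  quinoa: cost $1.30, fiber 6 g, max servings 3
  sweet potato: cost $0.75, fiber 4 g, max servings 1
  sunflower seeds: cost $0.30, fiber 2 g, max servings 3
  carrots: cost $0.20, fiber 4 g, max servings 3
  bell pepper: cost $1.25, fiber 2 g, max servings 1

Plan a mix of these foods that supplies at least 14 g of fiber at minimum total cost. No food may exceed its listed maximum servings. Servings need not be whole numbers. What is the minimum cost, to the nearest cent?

$0.90

Cost per g of fiber: carrots $0.0500, sunflower seeds $0.1500, sweet potato $0.1875, quinoa $0.2167, bell pepper $0.6250.
Take 3 servings of carrots: +12.0 g fiber for $0.60 (total $0.60, still need 2.0 g).
Take 1 serving of sunflower seeds: +2.0 g fiber for $0.30 (total $0.90, still need 0.0 g).
Filling from the cheapest source first is optimal under one linear minimum: $0.90.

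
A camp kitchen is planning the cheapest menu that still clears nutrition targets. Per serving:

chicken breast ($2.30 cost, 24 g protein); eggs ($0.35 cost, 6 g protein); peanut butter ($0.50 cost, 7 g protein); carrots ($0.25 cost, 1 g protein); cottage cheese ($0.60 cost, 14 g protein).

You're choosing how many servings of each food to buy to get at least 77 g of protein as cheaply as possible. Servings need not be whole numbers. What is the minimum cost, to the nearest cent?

$3.30

Cost per g of protein: cottage cheese $0.0429, eggs $0.0583, peanut butter $0.0714, chicken breast $0.0958, carrots $0.2500.
With no serving limits, use only cottage cheese: 77 g / 14 g = 5.5 servings × $0.60 = $3.30.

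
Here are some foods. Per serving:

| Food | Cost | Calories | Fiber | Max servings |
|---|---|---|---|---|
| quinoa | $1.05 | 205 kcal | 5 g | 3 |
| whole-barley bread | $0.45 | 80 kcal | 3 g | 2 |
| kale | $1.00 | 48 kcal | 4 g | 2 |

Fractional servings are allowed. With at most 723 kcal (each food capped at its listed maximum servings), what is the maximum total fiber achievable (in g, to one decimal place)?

25.4 g

Fiber per kcal: kale 0.08333, whole-barley bread 0.0375, quinoa 0.02439.
Take 2 servings of kale: uses 96 kcal, +8.0 g fiber (running total 8.0 g).
Take 2 servings of whole-barley bread: uses 160 kcal, +6.0 g fiber (running total 14.0 g).
Take 2.278 servings of quinoa: uses 467 kcal, +11.4 g fiber (running total 25.4 g).
Filling greedily by fiber-per-kcal is optimal for one linear limit, giving 25.4 g.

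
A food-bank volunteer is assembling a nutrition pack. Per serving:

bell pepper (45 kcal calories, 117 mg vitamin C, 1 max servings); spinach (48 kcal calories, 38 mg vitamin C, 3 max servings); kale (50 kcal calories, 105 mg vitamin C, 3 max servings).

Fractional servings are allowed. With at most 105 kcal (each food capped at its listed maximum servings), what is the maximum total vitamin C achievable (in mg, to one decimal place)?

243.0 mg

Vitamin C per kcal: bell pepper 2.6, kale 2.1, spinach 0.7917.
Take 1 serving of bell pepper: uses 45 kcal, +117.0 mg vitamin C (running total 117.0 mg).
Take 1.2 servings of kale: uses 60 kcal, +126.0 mg vitamin C (running total 243.0 mg).
Greedy by best ratio exhausts the calories allowance optimally: 243.0 mg.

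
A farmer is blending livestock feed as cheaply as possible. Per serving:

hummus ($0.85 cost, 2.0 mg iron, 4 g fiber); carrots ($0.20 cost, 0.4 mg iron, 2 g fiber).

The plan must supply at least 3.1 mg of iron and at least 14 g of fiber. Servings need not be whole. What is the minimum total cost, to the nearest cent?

$1.51

At the optimum either one food covers both requirements or two foods hit both targets exactly; no other combination can be cheaper.
hummus only: max(3.1/2.0, 14/4) = 3.5 servings → $2.98.
carrots only: max(3.1/0.4, 14/2) = 7.75 servings → $1.55.
hummus + carrots with both tight: 0.25 servings and 6.5 servings → $1.51.
Cheapest feasible corner: $1.51.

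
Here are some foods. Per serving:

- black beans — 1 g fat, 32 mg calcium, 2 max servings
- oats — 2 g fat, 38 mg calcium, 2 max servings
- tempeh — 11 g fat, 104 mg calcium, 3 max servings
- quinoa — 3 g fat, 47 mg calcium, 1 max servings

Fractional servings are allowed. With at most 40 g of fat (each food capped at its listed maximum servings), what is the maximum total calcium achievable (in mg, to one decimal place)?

480.1 mg

Calcium per g fat: black beans 32, oats 19, quinoa 15.67, tempeh 9.455.
Take 2 servings of black beans: uses 2 g fat, +64.0 mg calcium (running total 64.0 mg).
Take 2 servings of oats: uses 4 g fat, +76.0 mg calcium (running total 140.0 mg).
Take 1 serving of quinoa: uses 3 g fat, +47.0 mg calcium (running total 187.0 mg).
Take 2.818 servings of tempeh: uses 31 g fat, +293.1 mg calcium (running total 480.1 mg).
Greedy by best ratio exhausts the fat allowance optimally: 480.1 mg.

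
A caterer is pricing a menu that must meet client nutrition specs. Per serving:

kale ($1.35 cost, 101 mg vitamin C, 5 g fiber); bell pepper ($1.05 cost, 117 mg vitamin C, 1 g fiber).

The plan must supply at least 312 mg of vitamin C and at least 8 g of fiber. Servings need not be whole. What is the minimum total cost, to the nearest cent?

A basic optimal solution has at most two foods positive. Try each food alone and each pair with both targets met exactly.
kale only: max(312/101, 8/5) = 3.089 servings → $4.17.
bell pepper only: max(312/117, 8/1) = 8 servings → $8.40.
kale + bell pepper with both tight: 1.289 servings and 1.554 servings → $3.37.
So the least-cost plan costs $3.37.

$3.37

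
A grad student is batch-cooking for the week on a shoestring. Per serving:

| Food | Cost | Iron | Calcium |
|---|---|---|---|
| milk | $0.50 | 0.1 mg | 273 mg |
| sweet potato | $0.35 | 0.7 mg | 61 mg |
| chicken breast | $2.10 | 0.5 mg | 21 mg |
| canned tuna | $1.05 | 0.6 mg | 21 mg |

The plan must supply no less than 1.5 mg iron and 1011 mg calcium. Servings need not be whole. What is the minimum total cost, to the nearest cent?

Two binding constraints pin down two serving amounts, so the optimal mix uses at most two foods. The candidates are each food alone (scaled to the tighter of iron/calcium) and each pair with both constraints tight.
milk only: max(1.5/0.1, 1011/273) = 15 servings → $7.50.
sweet potato only: max(1.5/0.7, 1011/61) = 16.57 servings → $5.80.
chicken breast only: max(1.5/0.5, 1011/21) = 48.14 servings → $101.10.
canned tuna only: max(1.5/0.6, 1011/21) = 48.14 servings → $50.55.
milk + sweet potato with both tight: 3.331 servings and 1.667 servings → $2.25.
milk + chicken breast with both tight: 3.527 servings and 2.295 servings → $6.58.
milk + canned tuna with both tight: 3.557 servings and 1.907 servings → $3.78.
sweet potato + chicken breast: intersection lies outside the first quadrant.
sweet potato + canned tuna with both targets exact would need a negative amount; discard.
chicken breast + canned tuna: intersection lies outside the first quadrant.
Cheapest feasible corner: $2.25.

$2.25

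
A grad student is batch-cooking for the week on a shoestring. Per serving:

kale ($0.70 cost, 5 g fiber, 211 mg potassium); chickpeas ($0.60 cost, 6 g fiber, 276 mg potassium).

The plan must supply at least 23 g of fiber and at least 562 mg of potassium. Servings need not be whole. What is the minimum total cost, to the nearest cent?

$2.30

This is a tiny linear program; its minimum lies at a vertex of the feasible set. List the vertices and price them.
kale only: max(23/5, 562/211) = 4.6 servings → $3.22.
chickpeas only: max(23/6, 562/276) = 3.833 servings → $2.30.
kale + chickpeas: the both-tight solution has a negative serving — not a feasible corner.
The minimum over all feasible corners is $2.30.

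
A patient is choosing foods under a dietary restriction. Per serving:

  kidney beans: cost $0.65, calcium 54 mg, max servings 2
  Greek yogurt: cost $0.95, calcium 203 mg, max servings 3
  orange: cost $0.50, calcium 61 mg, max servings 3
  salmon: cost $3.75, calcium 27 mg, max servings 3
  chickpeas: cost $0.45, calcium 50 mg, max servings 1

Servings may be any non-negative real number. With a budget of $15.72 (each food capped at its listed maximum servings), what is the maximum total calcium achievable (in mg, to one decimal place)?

1019.3 mg

Calcium per dollar: Greek yogurt 213.7, orange 122, chickpeas 111.1, kidney beans 83.08, salmon 7.2.
Take 3 servings of Greek yogurt: spends $2.85, +609.0 mg calcium (running total 609.0 mg).
Take 3 servings of orange: spends $1.50, +183.0 mg calcium (running total 792.0 mg).
Take 1 serving of chickpeas: spends $0.45, +50.0 mg calcium (running total 842.0 mg).
Take 2 servings of kidney beans: spends $1.30, +108.0 mg calcium (running total 950.0 mg).
Take 2.565 servings of salmon: spends $9.62, +69.3 mg calcium (running total 1019.3 mg).
Filling greedily by calcium-per-dollar is optimal for one linear limit, giving 1019.3 mg.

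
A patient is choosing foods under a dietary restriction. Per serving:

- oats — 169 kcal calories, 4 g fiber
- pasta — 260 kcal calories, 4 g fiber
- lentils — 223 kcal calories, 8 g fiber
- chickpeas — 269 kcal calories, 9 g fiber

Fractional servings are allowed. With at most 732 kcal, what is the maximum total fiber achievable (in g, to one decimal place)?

Fiber per kcal: lentils 0.03587, chickpeas 0.03346, oats 0.02367, pasta 0.01538.
With no serving limits, spend the whole calories allowance on lentils: 732 kcal / 223 kcal × 8 g = 26.3 g.

26.3 g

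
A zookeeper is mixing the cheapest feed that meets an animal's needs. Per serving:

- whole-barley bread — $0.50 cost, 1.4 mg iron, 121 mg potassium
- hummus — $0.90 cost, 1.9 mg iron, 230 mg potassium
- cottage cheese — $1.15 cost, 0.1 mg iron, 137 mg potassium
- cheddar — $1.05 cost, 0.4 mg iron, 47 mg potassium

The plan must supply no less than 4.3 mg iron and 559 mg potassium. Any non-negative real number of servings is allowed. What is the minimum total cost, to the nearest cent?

$2.19

With two linear requirements the optimum uses one or two foods; enumerate the corners.
whole-barley bread only: max(4.3/1.4, 559/121) = 4.62 servings → $2.31.
hummus only: max(4.3/1.9, 559/230) = 2.43 servings → $2.19.
cottage cheese only: max(4.3/0.1, 559/137) = 43 servings → $49.45.
cheddar only: max(4.3/0.4, 559/47) = 11.89 servings → $12.49.
whole-barley bread + hummus: the both-tight solution has a negative serving — not a feasible corner.
whole-barley bread + cottage cheese with both tight: 2.967 servings and 1.46 servings → $3.16.
whole-barley bread + cheddar: intersection lies outside the first quadrant.
hummus + cottage cheese with both tight: 2.247 servings and 0.308 servings → $2.38.
hummus + cheddar: intersection lies outside the first quadrant.
cottage cheese + cheddar with both tight: 0.4291 servings and 10.64 servings → $11.67.
So the least-cost plan costs $2.19.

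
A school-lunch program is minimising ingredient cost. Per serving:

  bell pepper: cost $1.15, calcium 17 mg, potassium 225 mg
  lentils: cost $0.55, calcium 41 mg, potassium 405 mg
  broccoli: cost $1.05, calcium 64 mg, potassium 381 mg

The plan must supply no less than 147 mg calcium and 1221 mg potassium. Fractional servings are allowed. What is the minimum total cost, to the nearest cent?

$1.97

For a min-cost LP with two ≥-constraints, a basic feasible solution has at most two positive variables.
bell pepper only: max(147/17, 1221/225) = 8.647 servings → $9.94.
lentils only: max(147/41, 1221/405) = 3.585 servings → $1.97.
broccoli only: max(147/64, 1221/381) = 3.205 servings → $3.36.
bell pepper + lentils: intersection lies outside the first quadrant.
bell pepper + broccoli with both tight: 2.794 servings and 1.555 servings → $4.85.
lentils + broccoli with both tight: 2.149 servings and 0.9199 servings → $2.15.
The minimum over all feasible corners is $1.97.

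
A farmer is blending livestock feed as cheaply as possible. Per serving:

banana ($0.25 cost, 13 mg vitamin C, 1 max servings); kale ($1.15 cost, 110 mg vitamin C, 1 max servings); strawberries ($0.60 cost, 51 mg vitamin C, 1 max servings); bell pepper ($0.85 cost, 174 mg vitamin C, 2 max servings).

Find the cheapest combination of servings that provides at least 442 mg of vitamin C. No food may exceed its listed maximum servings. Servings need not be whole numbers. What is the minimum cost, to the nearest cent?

$2.68

Cost per mg of vitamin C: bell pepper $0.0049, kale $0.0105, strawberries $0.0118, banana $0.0192.
Take 2 servings of bell pepper: +348.0 mg vitamin C for $1.70 (total $1.70, still need 94.0 mg).
Take 0.8545 servings of kale: +94.0 mg vitamin C for $0.98 (total $2.68, still need 0.0 mg).
Greedy by cheapest-per-mg is optimal for a single linear constraint, so the minimum cost is $2.68.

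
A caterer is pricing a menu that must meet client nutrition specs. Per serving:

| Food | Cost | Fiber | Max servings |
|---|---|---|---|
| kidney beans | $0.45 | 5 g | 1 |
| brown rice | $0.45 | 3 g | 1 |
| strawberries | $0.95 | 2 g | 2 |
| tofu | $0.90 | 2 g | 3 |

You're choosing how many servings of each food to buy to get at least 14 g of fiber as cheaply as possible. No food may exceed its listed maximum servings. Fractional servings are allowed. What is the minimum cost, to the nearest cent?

$3.60

Cost per g of fiber: kidney beans $0.0900, brown rice $0.1500, tofu $0.4500, strawberries $0.4750.
Take 1 serving of kidney beans: +5.0 g fiber for $0.45 (total $0.45, still need 9.0 g).
Take 1 serving of brown rice: +3.0 g fiber for $0.45 (total $0.90, still need 6.0 g).
Take 3 servings of tofu: +6.0 g fiber for $2.70 (total $3.60, still need 0.0 g).
Filling from the cheapest source first is optimal under one linear minimum: $3.60.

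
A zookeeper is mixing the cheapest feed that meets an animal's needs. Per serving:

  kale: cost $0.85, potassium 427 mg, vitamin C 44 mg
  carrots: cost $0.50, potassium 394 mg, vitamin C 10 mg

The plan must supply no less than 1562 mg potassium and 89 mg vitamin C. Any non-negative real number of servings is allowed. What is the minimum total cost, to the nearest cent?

With two linear requirements the optimum uses one or two foods; enumerate the corners.
kale only: max(1562/427, 89/44) = 3.658 servings → $3.11.
carrots only: max(1562/394, 89/10) = 8.9 servings → $4.45.
kale + carrots with both tight: 1.488 servings and 2.352 servings → $2.44.
Cheapest feasible corner: $2.44.

$2.44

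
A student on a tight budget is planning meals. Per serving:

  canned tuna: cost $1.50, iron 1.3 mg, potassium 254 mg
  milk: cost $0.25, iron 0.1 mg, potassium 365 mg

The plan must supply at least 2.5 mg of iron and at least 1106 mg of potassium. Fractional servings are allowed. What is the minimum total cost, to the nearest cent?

canned tuna only: max(2.5/1.3, 1106/254) = 4.354 servings → $6.53.
milk only: max(2.5/0.1, 1106/365) = 25 servings → $6.25.
canned tuna + milk with both tight: 1.786 servings and 1.788 servings → $3.13.
Cheapest feasible corner: $3.13.

$3.13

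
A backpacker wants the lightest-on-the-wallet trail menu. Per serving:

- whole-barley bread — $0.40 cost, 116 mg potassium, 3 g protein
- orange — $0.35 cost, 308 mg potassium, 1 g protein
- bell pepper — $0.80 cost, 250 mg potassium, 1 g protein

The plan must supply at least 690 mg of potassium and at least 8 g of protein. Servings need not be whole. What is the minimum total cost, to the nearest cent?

$1.37

Compare the cost at each extreme point of the feasible region.
whole-barley bread only: max(690/116, 8/3) = 5.948 servings → $2.38.
orange only: max(690/308, 8/1) = 8 servings → $2.80.
bell pepper only: max(690/250, 8/1) = 8 servings → $6.40.
whole-barley bread + orange with both tight: 2.196 servings and 1.413 servings → $1.37.
whole-barley bread + bell pepper with both tight: 2.066 servings and 1.801 servings → $2.27.
orange + bell pepper with both targets exact would need a negative amount; discard.
So the least-cost plan costs $1.37.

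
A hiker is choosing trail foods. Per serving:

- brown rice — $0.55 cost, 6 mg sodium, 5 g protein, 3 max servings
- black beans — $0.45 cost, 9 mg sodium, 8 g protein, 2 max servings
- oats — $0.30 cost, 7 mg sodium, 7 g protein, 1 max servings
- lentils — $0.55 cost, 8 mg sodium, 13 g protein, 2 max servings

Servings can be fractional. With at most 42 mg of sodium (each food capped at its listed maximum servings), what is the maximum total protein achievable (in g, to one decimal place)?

Protein per mg sodium: lentils 1.625, oats 1, black beans 0.8889, brown rice 0.8333.
Take 2 servings of lentils: uses 16 mg sodium, +26.0 g protein (running total 26.0 g).
Take 1 serving of oats: uses 7 mg sodium, +7.0 g protein (running total 33.0 g).
Take 2 servings of black beans: uses 18 mg sodium, +16.0 g protein (running total 49.0 g).
Take 0.1667 servings of brown rice: uses 1 mg sodium, +0.8 g protein (running total 49.8 g).
Filling greedily by protein-per-mg sodium is optimal for one linear limit, giving 49.8 g.

49.8 g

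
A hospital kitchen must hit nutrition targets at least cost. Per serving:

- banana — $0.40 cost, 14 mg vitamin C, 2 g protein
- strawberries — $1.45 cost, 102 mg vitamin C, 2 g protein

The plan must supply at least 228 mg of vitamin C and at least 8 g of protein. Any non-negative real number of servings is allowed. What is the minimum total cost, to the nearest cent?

Minimising a linear cost over {vitamin C ≥ 228, protein ≥ 8, servings ≥ 0} — the optimum is at a vertex, using one or two foods.
banana only: max(228/14, 8/2) = 16.29 servings → $6.51.
strawberries only: max(228/102, 8/2) = 4 servings → $5.80.
banana + strawberries with both tight: 2.045 servings and 1.955 servings → $3.65.
So the least-cost plan costs $3.65.

$3.65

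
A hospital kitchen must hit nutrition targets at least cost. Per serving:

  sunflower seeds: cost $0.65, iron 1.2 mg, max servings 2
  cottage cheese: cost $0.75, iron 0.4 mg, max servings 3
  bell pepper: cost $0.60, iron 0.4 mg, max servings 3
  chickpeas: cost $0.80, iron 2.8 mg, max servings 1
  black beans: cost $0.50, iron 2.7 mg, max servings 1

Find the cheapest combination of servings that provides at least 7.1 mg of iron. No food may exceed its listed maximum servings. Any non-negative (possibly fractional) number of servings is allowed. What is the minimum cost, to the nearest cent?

$2.17

Cost per mg of iron: black beans $0.1852, chickpeas $0.2857, sunflower seeds $0.5417, bell pepper $1.5000, cottage cheese $1.8750.
Take 1 serving of black beans: +2.7 mg iron for $0.50 (total $0.50, still need 4.4 mg).
Take 1 serving of chickpeas: +2.8 mg iron for $0.80 (total $1.30, still need 1.6 mg).
Take 1.333 servings of sunflower seeds: +1.6 mg iron for $0.87 (total $2.17, still need 0.0 mg).
Greedy by cheapest-per-mg is optimal for a single linear constraint, so the minimum cost is $2.17.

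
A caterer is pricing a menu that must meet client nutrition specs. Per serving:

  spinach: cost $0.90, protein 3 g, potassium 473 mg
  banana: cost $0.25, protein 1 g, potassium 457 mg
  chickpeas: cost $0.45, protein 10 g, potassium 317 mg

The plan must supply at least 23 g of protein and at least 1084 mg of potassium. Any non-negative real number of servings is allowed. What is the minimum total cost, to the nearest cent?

$1.21

Check every corner: each single food scaled to meet both minima, and each pair solved so both constraints bind.
spinach only: max(23/3, 1084/473) = 7.667 servings → $6.90.
banana only: max(23/1, 1084/457) = 23 servings → $5.75.
chickpeas only: max(23/10, 1084/317) = 3.42 servings → $1.54.
spinach + banana with both targets exact would need a negative amount; discard.
spinach + chickpeas with both tight: 0.9391 servings and 2.018 servings → $1.75.
banana + chickpeas with both tight: 0.8345 servings and 2.217 servings → $1.21.
The minimum over all feasible corners is $1.21.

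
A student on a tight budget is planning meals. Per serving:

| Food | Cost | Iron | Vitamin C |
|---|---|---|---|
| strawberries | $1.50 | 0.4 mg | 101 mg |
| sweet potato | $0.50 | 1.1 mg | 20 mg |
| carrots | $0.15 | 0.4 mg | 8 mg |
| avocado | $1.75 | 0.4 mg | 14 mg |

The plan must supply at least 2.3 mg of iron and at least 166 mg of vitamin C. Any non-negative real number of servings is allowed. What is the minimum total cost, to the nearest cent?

strawberries only: max(2.3/0.4, 166/101) = 5.75 servings → $8.62.
sweet potato only: max(2.3/1.1, 166/20) = 8.3 servings → $4.15.
carrots only: max(2.3/0.4, 166/8) = 20.75 servings → $3.11.
avocado only: max(2.3/0.4, 166/14) = 11.86 servings → $20.75.
strawberries + sweet potato with both tight: 1.325 servings and 1.609 servings → $2.79.
strawberries + carrots with both tight: 1.29 servings and 4.46 servings → $2.60.
strawberries + avocado with both tight: 0.9828 servings and 4.767 servings → $9.82.
sweet potato + carrots: intersection lies outside the first quadrant.
sweet potato + avocado: the both-tight solution has a negative serving — not a feasible corner.
carrots + avocado with both targets exact would need a negative amount; discard.
So the least-cost plan costs $2.60.

$2.60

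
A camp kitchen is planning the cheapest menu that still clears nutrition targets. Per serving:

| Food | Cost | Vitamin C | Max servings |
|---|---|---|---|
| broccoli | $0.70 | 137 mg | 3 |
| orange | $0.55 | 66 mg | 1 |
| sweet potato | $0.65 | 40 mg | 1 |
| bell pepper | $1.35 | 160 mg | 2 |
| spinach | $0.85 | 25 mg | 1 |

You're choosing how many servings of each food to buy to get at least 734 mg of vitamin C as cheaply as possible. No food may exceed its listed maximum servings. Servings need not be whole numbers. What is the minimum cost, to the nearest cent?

$4.82

Cost per mg of vitamin C: broccoli $0.0051, orange $0.0083, bell pepper $0.0084, sweet potato $0.0163, spinach $0.0340.
Take 3 servings of broccoli: +411.0 mg vitamin C for $2.10 (total $2.10, still need 323.0 mg).
Take 1 serving of orange: +66.0 mg vitamin C for $0.55 (total $2.65, still need 257.0 mg).
Take 1.606 servings of bell pepper: +257.0 mg vitamin C for $2.17 (total $4.82, still need 0.0 mg).
Greedy by cheapest-per-mg is optimal for a single linear constraint, so the minimum cost is $4.82.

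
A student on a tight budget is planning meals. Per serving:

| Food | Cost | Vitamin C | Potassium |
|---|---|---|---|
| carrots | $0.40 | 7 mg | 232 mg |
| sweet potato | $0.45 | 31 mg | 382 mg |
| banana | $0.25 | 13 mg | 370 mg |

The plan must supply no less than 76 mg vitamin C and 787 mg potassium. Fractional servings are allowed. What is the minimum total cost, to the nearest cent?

$1.10

Minimising a linear cost over {vitamin C ≥ 76, potassium ≥ 787, servings ≥ 0} — the optimum is at a vertex, using one or two foods.
carrots only: max(76/7, 787/232) = 10.86 servings → $4.34.
sweet potato only: max(76/31, 787/382) = 2.452 servings → $1.10.
banana only: max(76/13, 787/370) = 5.846 servings → $1.46.
carrots + sweet potato: the both-tight solution has a negative serving — not a feasible corner.
carrots + banana: intersection lies outside the first quadrant.
sweet potato + banana with both targets exact would need a negative amount; discard.
Cheapest feasible corner: $1.10.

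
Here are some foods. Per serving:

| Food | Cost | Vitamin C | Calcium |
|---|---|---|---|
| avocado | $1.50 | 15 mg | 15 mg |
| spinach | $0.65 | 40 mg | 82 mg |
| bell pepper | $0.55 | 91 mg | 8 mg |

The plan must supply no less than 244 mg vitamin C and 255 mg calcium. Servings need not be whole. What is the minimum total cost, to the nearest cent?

Compare the cost at each extreme point of the feasible region.
avocado only: max(244/15, 255/15) = 17 servings → $25.50.
spinach only: max(244/40, 255/82) = 6.1 servings → $3.96.
bell pepper only: max(244/91, 255/8) = 31.88 servings → $17.53.
avocado + spinach with both tight: 15.57 servings and 0.2619 servings → $23.52.
avocado + bell pepper: intersection lies outside the first quadrant.
spinach + bell pepper with both tight: 2.976 servings and 1.373 servings → $2.69.
So the least-cost plan costs $2.69.

$2.69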